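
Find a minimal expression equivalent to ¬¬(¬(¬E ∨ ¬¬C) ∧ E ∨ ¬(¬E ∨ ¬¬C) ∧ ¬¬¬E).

E ∧ ¬C

¬¬(¬(¬E ∨ ¬¬C) ∧ E ∨ ¬(¬E ∨ ¬¬C) ∧ ¬¬¬E)
= ¬¬(¬(¬E ∨ ¬¬C) ∧ E ∨ ¬(¬E ∨ ¬¬C) ∧ ¬E)   — double negation
= ¬¬¬(¬E ∨ ¬¬C)   — distribution
= ¬(¬E ∨ ¬¬C)   — double negation
= E ∧ ¬C   — De Morgan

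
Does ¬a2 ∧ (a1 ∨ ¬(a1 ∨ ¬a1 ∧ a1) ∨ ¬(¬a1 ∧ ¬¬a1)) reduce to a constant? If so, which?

no

¬a2 ∧ (a1 ∨ ¬(a1 ∨ ¬a1 ∧ a1) ∨ ¬(¬a1 ∧ ¬¬a1))
= ¬a2 ∧ (a1 ∨ ¬(a1 ∨ ¬a1 ∧ a1) ∨ a1 ∨ ¬a1)   — De Morgan
= ¬a2 ∧ (a1 ∨ ¬a1 ∨ a1 ∨ ¬a1)   — complement / identity
= ¬a2 ∧ (a1 ∨ ¬a1)   — idempotence
= ¬a2   — complement / identity
This depends on a2, so it is not a constant.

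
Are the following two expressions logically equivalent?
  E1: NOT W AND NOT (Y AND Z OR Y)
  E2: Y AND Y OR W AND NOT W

E1: NOT W AND NOT (Y AND Z OR Y)
    = NOT W AND NOT Y   (absorption)
E2: Y AND Y OR W AND NOT W
    = Y AND Y   (complement / identity)
    = Y   (idempotence)
These differ: at W=0, Y=1, Z=0, E1 = 0 but E2 = 1.

No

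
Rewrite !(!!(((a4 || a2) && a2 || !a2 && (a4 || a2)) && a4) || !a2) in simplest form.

!a4 && a2

!(!!(((a4 || a2) && a2 || !a2 && (a4 || a2)) && a4) || !a2)
= !(((a4 || a2) && a2 || !a2 && (a4 || a2)) && a4) && a2   (De Morgan)
= !((a4 || a2) && a4) && a2   (distribution)
= !a4 && a2   (absorption)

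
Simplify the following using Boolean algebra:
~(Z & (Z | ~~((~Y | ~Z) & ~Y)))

~Z

~(Z & (Z | ~~((~Y | ~Z) & ~Y)))
= ~(Z & (Z | ~~~Y))   [absorption]
= ~(Z & (Z | ~Y))   [double negation]
= ~Z   [absorption]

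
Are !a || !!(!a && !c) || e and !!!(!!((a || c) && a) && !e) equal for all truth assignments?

E1: !a || !!(!a && !c) || e
    = !a || !a && !c || e   — double negation
    = !a || e   — absorption
E2: !!!(!!((a || c) && a) && !e)
    = !(!!((a || c) && a) && !e)   — double negation
    = !((a || c) && a) || e   — De Morgan
    = !a || e   — absorption
Both reduce to !a || e, so they are equivalent.

Yes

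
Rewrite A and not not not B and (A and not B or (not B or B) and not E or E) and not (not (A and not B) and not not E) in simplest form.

A and not not not B and (A and not B or (not B or B) and not E or E) and not (not (A and not B) and not not E)
= A and not not not B and (A and not B or (not B or B) and not E or E) and (A and not B or not E)   (De Morgan)
= A and not not not B and (A and not B or not E or E) and (A and not B or not E)   (complement / identity)
= A and not not not B and (A and not B or not E)   (absorption)
= A and not B and (A and not B or not E)   (double negation)
= A and not B   (absorption)

A and not B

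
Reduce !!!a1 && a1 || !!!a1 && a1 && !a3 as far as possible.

!!!a1 && a1 || !!!a1 && a1 && !a3
= !!!a1 && a1   (absorption)
= !a1 && a1   (double negation)
= false   (complement)

false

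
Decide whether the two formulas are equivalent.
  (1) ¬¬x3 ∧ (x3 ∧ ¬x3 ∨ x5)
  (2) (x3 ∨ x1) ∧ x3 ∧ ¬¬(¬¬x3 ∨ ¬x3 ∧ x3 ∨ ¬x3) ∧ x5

Yes

E1: ¬¬x3 ∧ (x3 ∧ ¬x3 ∨ x5)
    = x3 ∧ (x3 ∧ ¬x3 ∨ x5)
    = x3 ∧ x5
E2: (x3 ∨ x1) ∧ x3 ∧ ¬¬(¬¬x3 ∨ ¬x3 ∧ x3 ∨ ¬x3) ∧ x5
    = (x3 ∨ x1) ∧ x3 ∧ ¬¬(¬¬x3 ∨ ¬x3) ∧ x5
    = (x3 ∨ x1) ∧ x3 ∧ (¬¬x3 ∨ ¬x3) ∧ x5
    = x3 ∧ (¬¬x3 ∨ ¬x3) ∧ x5
    = x3 ∧ (x3 ∨ ¬x3) ∧ x5
    = x3 ∧ x5
Both reduce to x3 ∧ x5, so they are equivalent.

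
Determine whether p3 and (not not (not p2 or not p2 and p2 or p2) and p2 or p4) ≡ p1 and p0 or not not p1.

E1: p3 and (not not (not p2 or not p2 and p2 or p2) and p2 or p4)
    = p3 and ((not p2 or not p2 and p2 or p2) and p2 or p4)
    = p3 and ((not p2 or p2) and p2 or p4)
    = p3 and (p2 or p4)
E2: p1 and p0 or not not p1
    = p1 and p0 or p1
    = p1
These differ: at p0=0, p1=1, p2=0, p3=0, p4=1, E1 = 0 but E2 = 1.

No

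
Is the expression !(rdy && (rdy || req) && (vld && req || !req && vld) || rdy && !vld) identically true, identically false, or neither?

!(rdy && (rdy || req) && (vld && req || !req && vld) || rdy && !vld)
= !(rdy && (vld && req || !req && vld) || rdy && !vld)   [absorption]
= !(rdy && vld || rdy && !vld)   [distribution]
= !rdy   [distribution]
This depends on rdy, so it is not a constant.

neither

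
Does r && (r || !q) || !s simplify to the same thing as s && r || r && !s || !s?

Yes

E1: r && (r || !q) || !s
    = r || !s
E2: s && r || r && !s || !s
    = r || !s
Both reduce to r || !s, so they are equivalent.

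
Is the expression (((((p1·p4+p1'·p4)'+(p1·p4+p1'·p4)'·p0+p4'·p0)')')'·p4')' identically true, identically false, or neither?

identically true

(((((p1·p4+p1'·p4)'+(p1·p4+p1'·p4)'·p0+p4'·p0)')')'·p4')'
= (((p1·p4+p1'·p4)'+(p1·p4+p1'·p4)'·p0+p4'·p0)'·p4')'   [double negation]
= (((p1·p4+p1'·p4)'+p4'·p0)'·p4')'   [absorption]
= ((p4'+p4'·p0)'·p4')'   [distribution]
= p4'+p4'·p0+p4   [De Morgan]
= p4'+p4   [absorption]
= 1   [complement]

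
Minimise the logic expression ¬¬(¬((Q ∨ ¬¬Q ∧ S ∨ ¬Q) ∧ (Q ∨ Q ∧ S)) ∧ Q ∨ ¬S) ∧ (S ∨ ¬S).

¬¬(¬((Q ∨ ¬¬Q ∧ S ∨ ¬Q) ∧ (Q ∨ Q ∧ S)) ∧ Q ∨ ¬S) ∧ (S ∨ ¬S)
= ¬¬(¬((Q ∨ Q ∧ S ∨ ¬Q) ∧ (Q ∨ Q ∧ S)) ∧ Q ∨ ¬S) ∧ (S ∨ ¬S)
= ¬¬(¬(Q ∨ Q ∧ S) ∧ Q ∨ ¬S) ∧ (S ∨ ¬S)
= ¬¬(¬Q ∧ Q ∨ ¬S) ∧ (S ∨ ¬S)
= ¬¬¬S ∧ (S ∨ ¬S)
= ¬S ∧ (S ∨ ¬S)
= ¬S

¬S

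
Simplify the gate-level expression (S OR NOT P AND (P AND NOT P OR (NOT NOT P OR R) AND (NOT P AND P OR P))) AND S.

S

(S OR NOT P AND (P AND NOT P OR (NOT NOT P OR R) AND (NOT P AND P OR P))) AND S
= (S OR NOT P AND (P AND NOT P OR (P OR R) AND (NOT P AND P OR P))) AND S   — double negation
= (S OR NOT P AND (P AND NOT P OR (P OR R) AND P)) AND S   — complement / identity
= (S OR NOT P AND (P AND NOT P OR P)) AND S   — absorption
= (S OR NOT P AND P) AND S   — complement / identity
= S AND S   — complement / identity
= S   — idempotence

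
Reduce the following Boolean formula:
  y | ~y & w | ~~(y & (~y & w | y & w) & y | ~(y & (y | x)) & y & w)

y | w

y | ~y & w | ~~(y & (~y & w | y & w) & y | ~(y & (y | x)) & y & w)
= y | ~y & w | ~~(y & w & y | ~(y & (y | x)) & y & w)   — distribution
= y | ~y & w | ~~(y & w & y | ~y & y & w)   — absorption
= y | ~y & w | y & w & y | ~y & y & w   — double negation
= y | ~y & w | y & w   — distribution
= y | w   — distribution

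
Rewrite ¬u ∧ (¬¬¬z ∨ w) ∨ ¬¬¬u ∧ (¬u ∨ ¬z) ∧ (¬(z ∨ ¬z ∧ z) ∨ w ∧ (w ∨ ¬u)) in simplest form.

¬u ∧ (¬¬¬z ∨ w) ∨ ¬¬¬u ∧ (¬u ∨ ¬z) ∧ (¬(z ∨ ¬z ∧ z) ∨ w ∧ (w ∨ ¬u))
= ¬u ∧ (¬¬¬z ∨ w) ∨ ¬u ∧ (¬u ∨ ¬z) ∧ (¬(z ∨ ¬z ∧ z) ∨ w ∧ (w ∨ ¬u))   [double negation]
= ¬u ∧ (¬z ∨ w) ∨ ¬u ∧ (¬u ∨ ¬z) ∧ (¬(z ∨ ¬z ∧ z) ∨ w ∧ (w ∨ ¬u))   [double negation]
= ¬u ∧ (¬z ∨ w) ∨ ¬u ∧ (¬u ∨ ¬z) ∧ (¬(z ∨ ¬z ∧ z) ∨ w)   [absorption]
= ¬u ∧ (¬z ∨ w) ∨ ¬u ∧ (¬(z ∨ ¬z ∧ z) ∨ w)   [absorption]
= ¬u ∧ (¬z ∨ w) ∨ ¬u ∧ (¬z ∨ w)   [complement / identity]
= ¬u ∧ (¬z ∨ w)   [idempotence]

¬u ∧ (¬z ∨ w)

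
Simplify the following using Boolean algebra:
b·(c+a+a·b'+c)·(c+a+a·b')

b·(c+a+a·b'+c)·(c+a+a·b')
= b·(c+a+a·b')
= b·(c+a)

b·(c+a)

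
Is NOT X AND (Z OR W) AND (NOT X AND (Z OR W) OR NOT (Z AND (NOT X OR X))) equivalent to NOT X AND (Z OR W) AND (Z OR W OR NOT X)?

Yes

E1: NOT X AND (Z OR W) AND (NOT X AND (Z OR W) OR NOT (Z AND (NOT X OR X)))
    = NOT X AND (Z OR W) AND (NOT X AND (Z OR W) OR NOT Z)   (complement / identity)
    = NOT X AND (Z OR W)   (absorption)
E2: NOT X AND (Z OR W) AND (Z OR W OR NOT X)
    = NOT X AND (Z OR W)   (absorption)
Both reduce to NOT X AND (Z OR W), so they are equivalent.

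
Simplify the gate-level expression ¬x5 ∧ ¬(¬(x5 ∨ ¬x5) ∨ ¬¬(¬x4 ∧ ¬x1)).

¬x5 ∧ (x4 ∨ x1)

¬x5 ∧ ¬(¬(x5 ∨ ¬x5) ∨ ¬¬(¬x4 ∧ ¬x1))
= ¬x5 ∧ ¬(¬(x5 ∨ ¬x5) ∨ ¬(x4 ∨ x1))
= ¬x5 ∧ (x5 ∨ ¬x5) ∧ (x4 ∨ x1)
= ¬x5 ∧ (x4 ∨ x1)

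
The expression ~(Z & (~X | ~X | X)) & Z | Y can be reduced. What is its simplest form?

Y

~(Z & (~X | ~X | X)) & Z | Y
= ~(Z & (~X | X)) & Z | Y   [idempotence]
= ~Z & Z | Y   [complement / identity]
= Y   [complement / identity]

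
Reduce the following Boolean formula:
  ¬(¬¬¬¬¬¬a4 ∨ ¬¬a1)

¬a4 ∧ ¬a1

¬(¬¬¬¬¬¬a4 ∨ ¬¬a1)
= ¬¬¬¬¬a4 ∧ ¬a1   (De Morgan)
= ¬¬¬a4 ∧ ¬a1   (double negation)
= ¬a4 ∧ ¬a1   (double negation)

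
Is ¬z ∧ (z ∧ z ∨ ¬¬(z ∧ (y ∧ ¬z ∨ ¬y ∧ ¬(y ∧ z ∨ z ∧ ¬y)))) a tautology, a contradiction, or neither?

¬z ∧ (z ∧ z ∨ ¬¬(z ∧ (y ∧ ¬z ∨ ¬y ∧ ¬(y ∧ z ∨ z ∧ ¬y))))
= ¬z ∧ (z ∧ z ∨ ¬¬(z ∧ (y ∧ ¬z ∨ ¬y ∧ ¬z)))   [distribution]
= ¬z ∧ (z ∧ z ∨ ¬¬(z ∧ ¬z))   [distribution]
= ¬z ∧ (z ∧ z ∨ z ∧ ¬z)   [double negation]
= ¬z ∧ z   [distribution]
= False   [complement]

contradiction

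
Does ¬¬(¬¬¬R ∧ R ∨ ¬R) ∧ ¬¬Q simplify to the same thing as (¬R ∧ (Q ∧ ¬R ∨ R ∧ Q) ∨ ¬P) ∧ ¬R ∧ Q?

Yes

E1: ¬¬(¬¬¬R ∧ R ∨ ¬R) ∧ ¬¬Q
    = ¬¬(¬¬¬R ∧ R ∨ ¬R) ∧ Q   (double negation)
    = ¬¬(¬R ∧ R ∨ ¬R) ∧ Q   (double negation)
    = (¬R ∧ R ∨ ¬R) ∧ Q   (double negation)
    = ¬R ∧ Q   (complement / identity)
E2: (¬R ∧ (Q ∧ ¬R ∨ R ∧ Q) ∨ ¬P) ∧ ¬R ∧ Q
    = (¬R ∧ Q ∨ ¬P) ∧ ¬R ∧ Q   (distribution)
    = ¬R ∧ Q   (absorption)
Both reduce to ¬R ∧ Q, so they are equivalent.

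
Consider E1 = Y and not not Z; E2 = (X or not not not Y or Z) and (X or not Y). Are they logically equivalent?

No

E1: Y and not not Z
    = Y and Z   — double negation
E2: (X or not not not Y or Z) and (X or not Y)
    = (X or not Y or Z) and (X or not Y)   — double negation
    = X or not Y   — absorption
These differ: at X=1, Y=0, Z=0, E1 = 0 but E2 = 1.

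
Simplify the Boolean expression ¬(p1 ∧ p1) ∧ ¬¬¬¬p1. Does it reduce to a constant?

False

¬(p1 ∧ p1) ∧ ¬¬¬¬p1
= ¬(p1 ∧ p1) ∧ ¬¬p1   — double negation
= ¬(p1 ∧ p1) ∧ p1   — double negation
= ¬p1 ∧ p1   — idempotence
= False   — complement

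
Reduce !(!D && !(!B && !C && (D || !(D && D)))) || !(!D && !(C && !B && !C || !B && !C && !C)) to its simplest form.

D || !B && !C

!(!D && !(!B && !C && (D || !(D && D)))) || !(!D && !(C && !B && !C || !B && !C && !C))
= !(!D && !(!B && !C && (D || !D))) || !(!D && !(C && !B && !C || !B && !C && !C))   [idempotence]
= !(!D && !(!B && !C && (D || !D))) || !(!D && !(!B && !C))   [distribution]
= !(!D && !(!B && !C)) || !(!D && !(!B && !C))   [complement / identity]
= !(!D && !(!B && !C))   [idempotence]
= D || !B && !C   [De Morgan]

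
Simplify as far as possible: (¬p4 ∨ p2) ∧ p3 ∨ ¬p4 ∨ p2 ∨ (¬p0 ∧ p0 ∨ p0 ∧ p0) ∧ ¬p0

¬p4 ∨ p2

(¬p4 ∨ p2) ∧ p3 ∨ ¬p4 ∨ p2 ∨ (¬p0 ∧ p0 ∨ p0 ∧ p0) ∧ ¬p0
= (¬p4 ∨ p2) ∧ p3 ∨ ¬p4 ∨ p2 ∨ p0 ∧ ¬p0   — distribution
= (¬p4 ∨ p2) ∧ p3 ∨ ¬p4 ∨ p2   — complement / identity
= ¬p4 ∨ p2   — absorption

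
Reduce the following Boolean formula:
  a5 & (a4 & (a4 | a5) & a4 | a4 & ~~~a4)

a5 & a4

a5 & (a4 & (a4 | a5) & a4 | a4 & ~~~a4)
= a5 & (a4 & a4 | a4 & ~~~a4)   (absorption)
= a5 & (a4 & a4 | a4 & ~a4)   (double negation)
= a5 & a4   (distribution)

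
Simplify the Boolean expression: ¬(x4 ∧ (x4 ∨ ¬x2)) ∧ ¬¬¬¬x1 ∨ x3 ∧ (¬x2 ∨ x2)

¬(x4 ∧ (x4 ∨ ¬x2)) ∧ ¬¬¬¬x1 ∨ x3 ∧ (¬x2 ∨ x2)
= ¬(x4 ∧ (x4 ∨ ¬x2)) ∧ ¬¬¬¬x1 ∨ x3   (complement / identity)
= ¬(x4 ∧ (x4 ∨ ¬x2)) ∧ ¬¬x1 ∨ x3   (double negation)
= ¬x4 ∧ ¬¬x1 ∨ x3   (absorption)
= ¬x4 ∧ x1 ∨ x3   (double negation)

¬x4 ∧ x1 ∨ x3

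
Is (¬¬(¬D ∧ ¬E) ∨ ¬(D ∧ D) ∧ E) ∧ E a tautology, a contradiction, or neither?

neither

(¬¬(¬D ∧ ¬E) ∨ ¬(D ∧ D) ∧ E) ∧ E
= (¬¬(¬D ∧ ¬E) ∨ ¬D ∧ E) ∧ E   (idempotence)
= (¬D ∧ ¬E ∨ ¬D ∧ E) ∧ E   (double negation)
= ¬D ∧ E   (distribution)
This depends on D, E, so it is not a constant.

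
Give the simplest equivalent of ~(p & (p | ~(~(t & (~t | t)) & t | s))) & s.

~p & s

~(p & (p | ~(~(t & (~t | t)) & t | s))) & s
= ~(p & (p | ~(~t & t | s))) & s   [complement / identity]
= ~(p & (p | ~s)) & s   [complement / identity]
= ~p & s   [absorption]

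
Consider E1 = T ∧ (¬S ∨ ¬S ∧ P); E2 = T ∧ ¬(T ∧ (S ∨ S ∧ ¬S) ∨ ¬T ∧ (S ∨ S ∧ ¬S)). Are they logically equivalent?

E1: T ∧ (¬S ∨ ¬S ∧ P)
    = T ∧ ¬S
E2: T ∧ ¬(T ∧ (S ∨ S ∧ ¬S) ∨ ¬T ∧ (S ∨ S ∧ ¬S))
    = T ∧ ¬(S ∨ S ∧ ¬S)
    = T ∧ ¬S
Both reduce to T ∧ ¬S, so they are equivalent.

Yes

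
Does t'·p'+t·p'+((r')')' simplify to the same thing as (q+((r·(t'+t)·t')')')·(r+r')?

No

E1: t'·p'+t·p'+((r')')'
    = p'+((r')')'   (distribution)
    = p'+r'   (double negation)
E2: (q+((r·(t'+t)·t')')')·(r+r')
    = q+((r·(t'+t)·t')')'   (complement / identity)
    = q+r·(t'+t)·t'   (double negation)
    = q+r·t'   (complement / identity)
These differ: at p=0, q=0, r=0, t=1, E1 = 1 but E2 = 0.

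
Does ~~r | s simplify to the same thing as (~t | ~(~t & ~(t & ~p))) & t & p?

No

E1: ~~r | s
    = r | s
E2: (~t | ~(~t & ~(t & ~p))) & t & p
    = (~t | t | t & ~p) & t & p
    = (~t | t) & t & p
    = t & p
These differ: at p=0, r=1, s=1, t=0, E1 = 1 but E2 = 0.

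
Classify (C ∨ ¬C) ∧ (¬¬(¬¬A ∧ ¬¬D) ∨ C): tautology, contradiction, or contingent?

(C ∨ ¬C) ∧ (¬¬(¬¬A ∧ ¬¬D) ∨ C)
= (C ∨ ¬C) ∧ (¬(¬A ∨ ¬D) ∨ C)   [De Morgan]
= ¬(¬A ∨ ¬D) ∨ C   [complement / identity]
= A ∧ D ∨ C   [De Morgan]
This depends on A, C, D, so it is not a constant.

contingent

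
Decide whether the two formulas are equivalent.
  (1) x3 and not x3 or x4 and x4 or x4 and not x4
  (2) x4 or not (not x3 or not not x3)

Yes

E1: x3 and not x3 or x4 and x4 or x4 and not x4
    = x4 and x4 or x4 and not x4   (complement / identity)
    = x4   (distribution)
E2: x4 or not (not x3 or not not x3)
    = x4 or x3 and not x3   (De Morgan)
    = x4   (complement / identity)
Both reduce to x4, so they are equivalent.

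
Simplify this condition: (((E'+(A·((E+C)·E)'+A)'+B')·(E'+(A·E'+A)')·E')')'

(((E'+(A·((E+C)·E)'+A)'+B')·(E'+(A·E'+A)')·E')')'
= (((E'+(A·E'+A)'+B')·(E'+(A·E'+A)')·E')')'   [absorption]
= (((E'+(A·E'+A)')·E')')'   [absorption]
= (((E'+A')·E')')'   [absorption]
= ((E')')'   [absorption]
= E'   [double negation]

E'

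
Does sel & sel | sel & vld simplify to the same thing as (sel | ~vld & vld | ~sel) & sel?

E1: sel & sel | sel & vld
    = sel | sel & vld
    = sel
E2: (sel | ~vld & vld | ~sel) & sel
    = (sel | ~sel) & sel
    = sel
Both reduce to sel, so they are equivalent.

Yes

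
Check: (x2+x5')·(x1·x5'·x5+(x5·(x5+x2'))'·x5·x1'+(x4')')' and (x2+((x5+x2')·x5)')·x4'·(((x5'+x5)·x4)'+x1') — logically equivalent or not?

E1: (x2+x5')·(x1·x5'·x5+(x5·(x5+x2'))'·x5·x1'+(x4')')'
    = (x2+x5')·(x1·x5'·x5+x5'·x5·x1'+(x4')')'   [absorption]
    = (x2+x5')·(x5'·x5+(x4')')'   [distribution]
    = (x2+x5')·((x4')')'   [complement / identity]
    = (x2+x5')·x4'   [double negation]
E2: (x2+((x5+x2')·x5)')·x4'·(((x5'+x5)·x4)'+x1')
    = (x2+x5')·x4'·(((x5'+x5)·x4)'+x1')   [absorption]
    = (x2+x5')·x4'·(x4'+x1')   [complement / identity]
    = (x2+x5')·x4'   [absorption]
Both reduce to (x2+x5')·x4', so they are equivalent.

Yes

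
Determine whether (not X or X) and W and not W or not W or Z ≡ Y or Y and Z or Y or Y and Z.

E1: (not X or X) and W and not W or not W or Z
    = W and not W or not W or Z   (complement / identity)
    = not W or Z   (complement / identity)
E2: Y or Y and Z or Y or Y and Z
    = Y or Y and Z   (idempotence)
    = Y   (absorption)
These differ: at W=0, X=0, Y=0, Z=0, E1 = 1 but E2 = 0.

No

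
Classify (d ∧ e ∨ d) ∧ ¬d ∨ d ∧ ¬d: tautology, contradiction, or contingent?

contradiction

(d ∧ e ∨ d) ∧ ¬d ∨ d ∧ ¬d
= d ∧ ¬d ∨ d ∧ ¬d   — absorption
= d ∧ ¬d   — idempotence
= False   — complement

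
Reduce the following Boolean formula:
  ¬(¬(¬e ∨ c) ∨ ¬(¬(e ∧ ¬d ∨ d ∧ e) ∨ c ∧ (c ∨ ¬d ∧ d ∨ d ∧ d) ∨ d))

¬e ∨ c

¬(¬(¬e ∨ c) ∨ ¬(¬(e ∧ ¬d ∨ d ∧ e) ∨ c ∧ (c ∨ ¬d ∧ d ∨ d ∧ d) ∨ d))
= ¬(¬(¬e ∨ c) ∨ ¬(¬(e ∧ ¬d ∨ d ∧ e) ∨ c ∧ (c ∨ d) ∨ d))   [distribution]
= ¬(¬(¬e ∨ c) ∨ ¬(¬(e ∧ ¬d ∨ d ∧ e) ∨ c ∨ d))   [absorption]
= ¬(¬(¬e ∨ c) ∨ ¬(¬e ∨ c ∨ d))   [distribution]
= (¬e ∨ c) ∧ (¬e ∨ c ∨ d)   [De Morgan]
= ¬e ∨ c   [absorption]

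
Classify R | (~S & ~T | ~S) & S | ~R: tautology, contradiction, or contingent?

R | (~S & ~T | ~S) & S | ~R
= R | ~S & S | ~R
= R | ~R
= 1

tautology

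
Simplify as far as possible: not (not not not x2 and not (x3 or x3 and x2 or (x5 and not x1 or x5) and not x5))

x2 or x3

not (not not not x2 and not (x3 or x3 and x2 or (x5 and not x1 or x5) and not x5))
= not (not not not x2 and not (x3 or x3 and x2 or x5 and not x5))   (absorption)
= not (not not not x2 and not (x3 or x5 and not x5))   (absorption)
= not (not not not x2 and not x3)   (complement / identity)
= not not x2 or x3   (De Morgan)
= x2 or x3   (double negation)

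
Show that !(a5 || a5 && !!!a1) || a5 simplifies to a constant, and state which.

true

!(a5 || a5 && !!!a1) || a5
= !(a5 || a5 && !a1) || a5
= !a5 || a5
= true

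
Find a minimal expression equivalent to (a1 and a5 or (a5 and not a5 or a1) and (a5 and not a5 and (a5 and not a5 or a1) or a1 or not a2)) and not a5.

(a1 and a5 or (a5 and not a5 or a1) and (a5 and not a5 and (a5 and not a5 or a1) or a1 or not a2)) and not a5
= (a1 and a5 or (a5 and not a5 or a1) and (a5 and not a5 or a1 or not a2)) and not a5   (absorption)
= (a1 and a5 or a5 and not a5 or a1) and not a5   (absorption)
= (a1 and a5 or a1) and not a5   (complement / identity)
= a1 and not a5   (absorption)

a1 and not a5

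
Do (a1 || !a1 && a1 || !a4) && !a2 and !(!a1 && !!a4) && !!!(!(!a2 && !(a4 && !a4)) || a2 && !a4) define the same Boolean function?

Yes

E1: (a1 || !a1 && a1 || !a4) && !a2
    = (a1 || !a4) && !a2   — complement / identity
E2: !(!a1 && !!a4) && !!!(!(!a2 && !(a4 && !a4)) || a2 && !a4)
    = !(!a1 && !!a4) && !!!(a2 || a4 && !a4 || a2 && !a4)   — De Morgan
    = !(!a1 && !!a4) && !!!(a2 || a2 && !a4)   — complement / identity
    = !(!a1 && !!a4) && !(a2 || a2 && !a4)   — double negation
    = (a1 || !a4) && !(a2 || a2 && !a4)   — De Morgan
    = (a1 || !a4) && !a2   — absorption
Both reduce to (a1 || !a4) && !a2, so they are equivalent.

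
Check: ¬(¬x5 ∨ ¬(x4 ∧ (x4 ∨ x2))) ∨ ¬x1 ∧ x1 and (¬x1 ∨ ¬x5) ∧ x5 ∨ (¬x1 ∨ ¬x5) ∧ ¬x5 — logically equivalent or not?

No

E1: ¬(¬x5 ∨ ¬(x4 ∧ (x4 ∨ x2))) ∨ ¬x1 ∧ x1
    = x5 ∧ x4 ∧ (x4 ∨ x2) ∨ ¬x1 ∧ x1   — De Morgan
    = x5 ∧ x4 ∨ ¬x1 ∧ x1   — absorption
    = x5 ∧ x4   — complement / identity
E2: (¬x1 ∨ ¬x5) ∧ x5 ∨ (¬x1 ∨ ¬x5) ∧ ¬x5
    = ¬x1 ∨ ¬x5   — distribution
These differ: at x1=1, x2=1, x4=1, x5=0, E1 = 0 but E2 = 1.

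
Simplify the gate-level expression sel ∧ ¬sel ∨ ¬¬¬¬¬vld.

¬vld

sel ∧ ¬sel ∨ ¬¬¬¬¬vld
= ¬¬¬¬¬vld   — complement / identity
= ¬¬¬vld   — double negation
= ¬vld   — double negation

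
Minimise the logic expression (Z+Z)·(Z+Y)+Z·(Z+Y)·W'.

(Z+Z)·(Z+Y)+Z·(Z+Y)·W'
= Z·(Z+Y)+Z·(Z+Y)·W'
= Z·(Z+Y)
= Z

Z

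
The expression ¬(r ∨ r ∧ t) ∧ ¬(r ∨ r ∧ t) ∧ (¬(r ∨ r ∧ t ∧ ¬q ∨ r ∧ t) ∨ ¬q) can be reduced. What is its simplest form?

¬(r ∨ r ∧ t) ∧ ¬(r ∨ r ∧ t) ∧ (¬(r ∨ r ∧ t ∧ ¬q ∨ r ∧ t) ∨ ¬q)
= ¬(r ∨ r ∧ t) ∧ ¬(r ∨ r ∧ t) ∧ (¬(r ∨ r ∧ t) ∨ ¬q)   (absorption)
= ¬(r ∨ r ∧ t) ∧ (¬(r ∨ r ∧ t) ∨ ¬q)   (idempotence)
= ¬(r ∨ r ∧ t)   (absorption)
= ¬r   (absorption)

¬r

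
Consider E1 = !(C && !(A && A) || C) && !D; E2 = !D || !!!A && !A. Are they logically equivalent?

E1: !(C && !(A && A) || C) && !D
    = !(C && !A || C) && !D   (idempotence)
    = !C && !D   (absorption)
E2: !D || !!!A && !A
    = !D || !A && !A   (double negation)
    = !D || !A   (idempotence)
These differ: at A=0, C=1, D=1, E1 = 0 but E2 = 1.

No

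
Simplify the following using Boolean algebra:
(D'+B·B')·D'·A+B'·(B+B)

D'·A

(D'+B·B')·D'·A+B'·(B+B)
= D'·D'·A+B'·(B+B)
= D'·A+B'·(B+B)
= D'·A+B'·B
= D'·A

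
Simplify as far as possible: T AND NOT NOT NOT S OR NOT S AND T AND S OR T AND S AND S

T AND NOT NOT NOT S OR NOT S AND T AND S OR T AND S AND S
= T AND NOT S OR NOT S AND T AND S OR T AND S AND S   (double negation)
= T AND NOT S OR T AND S   (distribution)
= T   (distribution)

T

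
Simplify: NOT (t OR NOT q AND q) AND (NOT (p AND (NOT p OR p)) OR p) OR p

NOT t OR p

NOT (t OR NOT q AND q) AND (NOT (p AND (NOT p OR p)) OR p) OR p
= NOT (t OR NOT q AND q) AND (NOT p OR p) OR p
= NOT (t OR NOT q AND q) OR p
= NOT t OR p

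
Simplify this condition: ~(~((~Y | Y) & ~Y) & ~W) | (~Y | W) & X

~(~((~Y | Y) & ~Y) & ~W) | (~Y | W) & X
= (~Y | Y) & ~Y | W | (~Y | W) & X
= ~Y | W | (~Y | W) & X
= ~Y | W

~Y | W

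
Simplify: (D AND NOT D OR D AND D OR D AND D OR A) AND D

(D AND NOT D OR D AND D OR D AND D OR A) AND D
= (D AND NOT D OR D AND D OR A) AND D   (idempotence)
= (D OR A) AND D   (distribution)
= D   (absorption)

D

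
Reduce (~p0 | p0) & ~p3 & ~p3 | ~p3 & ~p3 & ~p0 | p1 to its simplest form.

(~p0 | p0) & ~p3 & ~p3 | ~p3 & ~p3 & ~p0 | p1
= ~p3 & ~p3 | ~p3 & ~p3 & ~p0 | p1   [complement / identity]
= ~p3 & ~p3 | p1   [absorption]
= ~p3 | p1   [idempotence]

~p3 | p1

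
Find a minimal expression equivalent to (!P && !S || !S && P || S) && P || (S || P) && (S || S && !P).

(!P && !S || !S && P || S) && P || (S || P) && (S || S && !P)
= (!S || S) && P || (S || P) && (S || S && !P)   — distribution
= (!S || S) && P || (S || P) && S   — absorption
= P || (S || P) && S   — complement / identity
= P || S   — absorption

P || S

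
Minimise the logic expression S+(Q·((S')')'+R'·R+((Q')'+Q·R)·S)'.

S+(Q·((S')')'+R'·R+((Q')'+Q·R)·S)'
= S+(Q·((S')')'+((Q')'+Q·R)·S)'   [complement / identity]
= S+(Q·((S')')'+(Q+Q·R)·S)'   [double negation]
= S+(Q·((S')')'+Q·S)'   [absorption]
= S+(Q·S'+Q·S)'   [double negation]
= S+Q'   [distribution]

S+Q'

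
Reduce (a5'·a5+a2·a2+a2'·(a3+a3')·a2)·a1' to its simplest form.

a2·a1'

(a5'·a5+a2·a2+a2'·(a3+a3')·a2)·a1'
= (a2·a2+a2'·(a3+a3')·a2)·a1'   (complement / identity)
= (a2·a2+a2'·a2)·a1'   (complement / identity)
= a2·a1'   (distribution)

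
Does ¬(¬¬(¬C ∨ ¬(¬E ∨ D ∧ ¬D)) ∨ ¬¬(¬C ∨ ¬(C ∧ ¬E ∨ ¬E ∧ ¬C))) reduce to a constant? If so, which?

no

¬(¬¬(¬C ∨ ¬(¬E ∨ D ∧ ¬D)) ∨ ¬¬(¬C ∨ ¬(C ∧ ¬E ∨ ¬E ∧ ¬C)))
= ¬(¬¬(¬C ∨ ¬(¬E ∨ D ∧ ¬D)) ∨ ¬¬(¬C ∨ ¬¬E))
= ¬(¬¬(¬C ∨ ¬¬E) ∨ ¬¬(¬C ∨ ¬¬E))
= ¬¬¬(¬C ∨ ¬¬E)
= ¬(¬C ∨ ¬¬E)
= C ∧ ¬E
This depends on C, E, so it is not a constant.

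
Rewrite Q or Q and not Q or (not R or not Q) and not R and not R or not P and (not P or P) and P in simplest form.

Q or not R

Q or Q and not Q or (not R or not Q) and not R and not R or not P and (not P or P) and P
= Q or (not R or not Q) and not R and not R or not P and (not P or P) and P   — complement / identity
= Q or not R and not R or not P and (not P or P) and P   — absorption
= Q or not R and not R or not P and P   — complement / identity
= Q or not R and not R   — complement / identity
= Q or not R   — idempotence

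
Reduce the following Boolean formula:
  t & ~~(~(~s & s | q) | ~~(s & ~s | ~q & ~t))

t & ~q

t & ~~(~(~s & s | q) | ~~(s & ~s | ~q & ~t))
= t & ~~(~q | ~~(s & ~s | ~q & ~t))   (complement / identity)
= t & ~(q & ~(s & ~s | ~q & ~t))   (De Morgan)
= t & ~(q & ~(~q & ~t))   (complement / identity)
= t & ~(q & (q | t))   (De Morgan)
= t & ~q   (absorption)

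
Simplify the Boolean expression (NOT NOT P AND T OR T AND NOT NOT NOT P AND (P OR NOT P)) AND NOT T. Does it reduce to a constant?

(NOT NOT P AND T OR T AND NOT NOT NOT P AND (P OR NOT P)) AND NOT T
= (P AND T OR T AND NOT NOT NOT P AND (P OR NOT P)) AND NOT T
= (P AND T OR T AND NOT P AND (P OR NOT P)) AND NOT T
= (P AND T OR T AND NOT P) AND NOT T
= T AND NOT T
= FALSE

FALSE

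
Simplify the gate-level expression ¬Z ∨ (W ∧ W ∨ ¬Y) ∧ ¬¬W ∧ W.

¬Z ∨ W

¬Z ∨ (W ∧ W ∨ ¬Y) ∧ ¬¬W ∧ W
= ¬Z ∨ (W ∧ W ∨ ¬Y) ∧ W ∧ W   [double negation]
= ¬Z ∨ W ∧ W   [absorption]
= ¬Z ∨ W   [idempotence]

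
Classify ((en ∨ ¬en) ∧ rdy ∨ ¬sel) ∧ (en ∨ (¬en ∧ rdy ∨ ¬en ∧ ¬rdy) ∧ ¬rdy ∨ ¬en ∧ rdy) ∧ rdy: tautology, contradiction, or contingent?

contingent

((en ∨ ¬en) ∧ rdy ∨ ¬sel) ∧ (en ∨ (¬en ∧ rdy ∨ ¬en ∧ ¬rdy) ∧ ¬rdy ∨ ¬en ∧ rdy) ∧ rdy
= ((en ∨ ¬en) ∧ rdy ∨ ¬sel) ∧ (en ∨ ¬en ∧ ¬rdy ∨ ¬en ∧ rdy) ∧ rdy   [distribution]
= ((en ∨ ¬en) ∧ rdy ∨ ¬sel) ∧ (en ∨ ¬en) ∧ rdy   [distribution]
= (en ∨ ¬en) ∧ rdy   [absorption]
= rdy   [complement / identity]
This depends on rdy, so it is not a constant.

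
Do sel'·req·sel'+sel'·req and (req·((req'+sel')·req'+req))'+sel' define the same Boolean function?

No

E1: sel'·req·sel'+sel'·req
    = sel'·req
E2: (req·((req'+sel')·req'+req))'+sel'
    = (req·(req'+req))'+sel'
    = req'+sel'
These differ: at req=0, sel=0, E1 = 0 but E2 = 1.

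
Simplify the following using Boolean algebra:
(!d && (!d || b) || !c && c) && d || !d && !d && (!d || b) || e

!d || e

(!d && (!d || b) || !c && c) && d || !d && !d && (!d || b) || e
= !d && (!d || b) && d || !d && !d && (!d || b) || e   (complement / identity)
= !d && (!d || b) || e   (distribution)
= !d || e   (absorption)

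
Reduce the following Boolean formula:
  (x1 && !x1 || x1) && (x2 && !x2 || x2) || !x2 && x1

(x1 && !x1 || x1) && (x2 && !x2 || x2) || !x2 && x1
= (x1 && !x1 || x1) && x2 || !x2 && x1   (complement / identity)
= x1 && x2 || !x2 && x1   (complement / identity)
= x1   (distribution)

x1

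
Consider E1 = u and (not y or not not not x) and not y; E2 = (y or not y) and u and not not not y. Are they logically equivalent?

Yes

E1: u and (not y or not not not x) and not y
    = u and (not y or not x) and not y   [double negation]
    = u and not y   [absorption]
E2: (y or not y) and u and not not not y
    = u and not not not y   [complement / identity]
    = u and not y   [double negation]
Both reduce to u and not y, so they are equivalent.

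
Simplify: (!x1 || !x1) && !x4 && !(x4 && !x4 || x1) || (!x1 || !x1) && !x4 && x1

!x1 && !x4

(!x1 || !x1) && !x4 && !(x4 && !x4 || x1) || (!x1 || !x1) && !x4 && x1
= (!x1 || !x1) && !x4 && !x1 || (!x1 || !x1) && !x4 && x1   — complement / identity
= (!x1 || !x1) && !x4   — distribution
= !x1 && !x4   — idempotence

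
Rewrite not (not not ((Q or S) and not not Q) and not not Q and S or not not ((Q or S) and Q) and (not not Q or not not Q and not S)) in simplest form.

not (not not ((Q or S) and not not Q) and not not Q and S or not not ((Q or S) and Q) and (not not Q or not not Q and not S))
= not (not not ((Q or S) and not not Q) and not not Q and S or not not ((Q or S) and Q) and not not Q)   [absorption]
= not (not not ((Q or S) and Q) and not not Q and S or not not ((Q or S) and Q) and not not Q)   [double negation]
= not (not not ((Q or S) and Q) and not not Q)   [absorption]
= not (not not Q and not not Q)   [absorption]
= not Q or not Q   [De Morgan]
= not Q   [idempotence]

not Q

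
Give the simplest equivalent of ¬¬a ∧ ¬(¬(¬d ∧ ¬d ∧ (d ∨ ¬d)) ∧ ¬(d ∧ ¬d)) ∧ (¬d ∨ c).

¬¬a ∧ ¬(¬(¬d ∧ ¬d ∧ (d ∨ ¬d)) ∧ ¬(d ∧ ¬d)) ∧ (¬d ∨ c)
= ¬¬a ∧ ¬(¬(¬d ∧ ¬d) ∧ ¬(d ∧ ¬d)) ∧ (¬d ∨ c)   [complement / identity]
= a ∧ ¬(¬(¬d ∧ ¬d) ∧ ¬(d ∧ ¬d)) ∧ (¬d ∨ c)   [double negation]
= a ∧ (¬d ∧ ¬d ∨ d ∧ ¬d) ∧ (¬d ∨ c)   [De Morgan]
= a ∧ ¬d ∧ (¬d ∨ c)   [distribution]
= a ∧ ¬d   [absorption]

a ∧ ¬d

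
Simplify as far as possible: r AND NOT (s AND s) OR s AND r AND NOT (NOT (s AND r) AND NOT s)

r

r AND NOT (s AND s) OR s AND r AND NOT (NOT (s AND r) AND NOT s)
= r AND NOT (s AND s) OR s AND r AND (s AND r OR s)
= r AND NOT (s AND s) OR s AND r
= r AND NOT s OR s AND r
= r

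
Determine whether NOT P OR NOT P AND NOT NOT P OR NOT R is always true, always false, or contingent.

NOT P OR NOT P AND NOT NOT P OR NOT R
= NOT P OR NOT P AND P OR NOT R   — double negation
= NOT P OR NOT R   — complement / identity
This depends on P, R, so it is not a constant.

contingent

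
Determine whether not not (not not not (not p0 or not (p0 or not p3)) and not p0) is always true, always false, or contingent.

always false

not not (not not not (not p0 or not (p0 or not p3)) and not p0)
= not not not (not p0 or not (p0 or not p3)) and not p0   [double negation]
= not not (p0 and (p0 or not p3)) and not p0   [De Morgan]
= not not p0 and not p0   [absorption]
= p0 and not p0   [double negation]
= False   [complement]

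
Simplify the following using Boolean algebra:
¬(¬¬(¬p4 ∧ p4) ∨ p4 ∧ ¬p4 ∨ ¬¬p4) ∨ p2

¬(¬¬(¬p4 ∧ p4) ∨ p4 ∧ ¬p4 ∨ ¬¬p4) ∨ p2
= ¬(¬¬(¬p4 ∧ p4) ∨ ¬¬p4) ∨ p2   — complement / identity
= ¬(¬¬(¬p4 ∧ p4) ∨ p4) ∨ p2   — double negation
= ¬(¬p4 ∧ p4 ∨ p4) ∨ p2   — double negation
= ¬p4 ∨ p2   — complement / identity

¬p4 ∨ p2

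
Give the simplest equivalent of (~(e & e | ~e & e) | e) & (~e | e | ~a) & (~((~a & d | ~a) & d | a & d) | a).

~d | a

(~(e & e | ~e & e) | e) & (~e | e | ~a) & (~((~a & d | ~a) & d | a & d) | a)
= (~(e & e | ~e & e) | e) & (~e | e | ~a) & (~(~a & d | a & d) | a)   — absorption
= (~e | e) & (~e | e | ~a) & (~(~a & d | a & d) | a)   — distribution
= (~e | e) & (~e | e | ~a) & (~d | a)   — distribution
= (~e | e) & (~d | a)   — absorption
= ~d | a   — complement / identity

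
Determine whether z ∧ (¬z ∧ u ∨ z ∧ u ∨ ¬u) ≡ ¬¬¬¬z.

Yes

E1: z ∧ (¬z ∧ u ∨ z ∧ u ∨ ¬u)
    = z ∧ (u ∨ ¬u)   (distribution)
    = z   (complement / identity)
E2: ¬¬¬¬z
    = ¬¬z   (double negation)
    = z   (double negation)
Both reduce to z, so they are equivalent.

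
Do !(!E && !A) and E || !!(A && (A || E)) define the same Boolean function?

Yes

E1: !(!E && !A)
    = E || A
E2: E || !!(A && (A || E))
    = E || !!A
    = E || A
Both reduce to E || A, so they are equivalent.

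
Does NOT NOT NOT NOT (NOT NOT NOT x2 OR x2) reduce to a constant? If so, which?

yes, True

NOT NOT NOT NOT (NOT NOT NOT x2 OR x2)
= NOT NOT (NOT NOT NOT x2 OR x2)   [double negation]
= NOT NOT (NOT x2 OR x2)   [double negation]
= NOT x2 OR x2   [double negation]
= TRUE   [complement]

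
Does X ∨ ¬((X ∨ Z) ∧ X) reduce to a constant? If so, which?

yes, True

X ∨ ¬((X ∨ Z) ∧ X)
= X ∨ ¬X   (absorption)
= True   (complement)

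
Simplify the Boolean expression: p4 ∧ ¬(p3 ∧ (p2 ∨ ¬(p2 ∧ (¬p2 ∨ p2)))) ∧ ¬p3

p4 ∧ ¬p3

p4 ∧ ¬(p3 ∧ (p2 ∨ ¬(p2 ∧ (¬p2 ∨ p2)))) ∧ ¬p3
= p4 ∧ ¬(p3 ∧ (p2 ∨ ¬p2)) ∧ ¬p3   (complement / identity)
= p4 ∧ ¬p3 ∧ ¬p3   (complement / identity)
= p4 ∧ ¬p3   (idempotence)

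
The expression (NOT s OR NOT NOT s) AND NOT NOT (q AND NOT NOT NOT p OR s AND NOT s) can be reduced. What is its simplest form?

(NOT s OR NOT NOT s) AND NOT NOT (q AND NOT NOT NOT p OR s AND NOT s)
= (NOT s OR NOT NOT s) AND NOT NOT (q AND NOT NOT NOT p)   (complement / identity)
= (NOT s OR s) AND NOT NOT (q AND NOT NOT NOT p)   (double negation)
= (NOT s OR s) AND q AND NOT NOT NOT p   (double negation)
= q AND NOT NOT NOT p   (complement / identity)
= q AND NOT p   (double negation)

q AND NOT p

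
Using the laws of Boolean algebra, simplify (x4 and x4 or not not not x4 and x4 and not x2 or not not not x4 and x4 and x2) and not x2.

(x4 and x4 or not not not x4 and x4 and not x2 or not not not x4 and x4 and x2) and not x2
= (x4 and x4 or not not not x4 and x4) and not x2   [distribution]
= (x4 and x4 or not x4 and x4) and not x2   [double negation]
= x4 and not x2   [distribution]

x4 and not x2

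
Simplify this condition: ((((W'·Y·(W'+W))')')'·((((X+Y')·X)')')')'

((((W'·Y·(W'+W))')')'·((((X+Y')·X)')')')'
= ((((W'·Y)')')'·((((X+Y')·X)')')')'
= ((((W'·Y)')')'·((X+Y')·X)')'
= ((((W'·Y)')')'·X')'
= ((W'·Y)')'+X
= W'·Y+X

W'·Y+X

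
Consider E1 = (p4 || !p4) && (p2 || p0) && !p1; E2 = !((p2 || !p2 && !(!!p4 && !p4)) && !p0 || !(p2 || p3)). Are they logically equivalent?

No

E1: (p4 || !p4) && (p2 || p0) && !p1
    = (p2 || p0) && !p1
E2: !((p2 || !p2 && !(!!p4 && !p4)) && !p0 || !(p2 || p3))
    = !((p2 || !p2 && (!p4 || p4)) && !p0 || !(p2 || p3))
    = !((p2 || !p2) && !p0 || !(p2 || p3))
    = !(!p0 || !(p2 || p3))
    = p0 && (p2 || p3)
These differ: at p0=1, p1=1, p2=1, p3=0, p4=0, E1 = 0 but E2 = 1.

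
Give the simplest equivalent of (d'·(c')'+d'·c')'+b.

d+b

(d'·(c')'+d'·c')'+b
= (d'·c+d'·c')'+b
= (d')'+b
= d+b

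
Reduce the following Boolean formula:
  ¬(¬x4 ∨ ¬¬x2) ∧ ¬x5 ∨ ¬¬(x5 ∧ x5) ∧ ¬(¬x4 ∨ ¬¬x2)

¬(¬x4 ∨ ¬¬x2) ∧ ¬x5 ∨ ¬¬(x5 ∧ x5) ∧ ¬(¬x4 ∨ ¬¬x2)
= ¬(¬x4 ∨ ¬¬x2) ∧ ¬x5 ∨ x5 ∧ x5 ∧ ¬(¬x4 ∨ ¬¬x2)   [double negation]
= ¬(¬x4 ∨ ¬¬x2) ∧ ¬x5 ∨ x5 ∧ ¬(¬x4 ∨ ¬¬x2)   [idempotence]
= ¬(¬x4 ∨ ¬¬x2)   [distribution]
= x4 ∧ ¬x2   [De Morgan]

x4 ∧ ¬x2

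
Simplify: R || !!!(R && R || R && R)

true

R || !!!(R && R || R && R)
= R || !!!(R && R)   — idempotence
= R || !!!R   — idempotence
= R || !R   — double negation
= true   — complement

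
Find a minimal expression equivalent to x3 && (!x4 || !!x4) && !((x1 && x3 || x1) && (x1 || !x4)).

x3 && !x1

x3 && (!x4 || !!x4) && !((x1 && x3 || x1) && (x1 || !x4))
= x3 && (!x4 || x4) && !((x1 && x3 || x1) && (x1 || !x4))
= x3 && (!x4 || x4) && !(x1 && (x1 || !x4))
= x3 && !(x1 && (x1 || !x4))
= x3 && !x1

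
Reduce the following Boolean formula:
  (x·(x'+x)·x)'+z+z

(x·(x'+x)·x)'+z+z
= (x·x)'+z+z   (complement / identity)
= (x·x)'+z   (idempotence)
= x'+z   (idempotence)

x'+z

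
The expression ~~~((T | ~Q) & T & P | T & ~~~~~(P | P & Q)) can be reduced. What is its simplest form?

~~~((T | ~Q) & T & P | T & ~~~~~(P | P & Q))
= ~~~((T | ~Q) & T & P | T & ~~~~~P)   (absorption)
= ~~~(T & P | T & ~~~~~P)   (absorption)
= ~~~(T & P | T & ~~~P)   (double negation)
= ~~~(T & P | T & ~P)   (double negation)
= ~(T & P | T & ~P)   (double negation)
= ~T   (distribution)

~T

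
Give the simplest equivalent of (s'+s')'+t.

(s'+s')'+t
= (s')'+t   [idempotence]
= s+t   [double negation]

s+t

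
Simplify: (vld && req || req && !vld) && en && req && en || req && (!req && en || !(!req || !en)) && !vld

(vld && req || req && !vld) && en && req && en || req && (!req && en || !(!req || !en)) && !vld
= req && en && req && en || req && (!req && en || !(!req || !en)) && !vld
= req && en && req && en || req && (!req && en || req && en) && !vld
= req && en || req && (!req && en || req && en) && !vld
= req && en || req && en && !vld
= req && en

req && en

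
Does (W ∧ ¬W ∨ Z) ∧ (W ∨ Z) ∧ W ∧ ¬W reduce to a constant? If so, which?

yes, False

(W ∧ ¬W ∨ Z) ∧ (W ∨ Z) ∧ W ∧ ¬W
= (W ∧ ¬W ∨ Z) ∧ W ∧ ¬W   (absorption)
= W ∧ ¬W   (absorption)
= False   (complement)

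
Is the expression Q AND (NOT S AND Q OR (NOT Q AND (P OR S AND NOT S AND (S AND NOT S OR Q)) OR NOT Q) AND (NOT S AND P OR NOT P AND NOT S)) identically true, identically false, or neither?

neither

Q AND (NOT S AND Q OR (NOT Q AND (P OR S AND NOT S AND (S AND NOT S OR Q)) OR NOT Q) AND (NOT S AND P OR NOT P AND NOT S))
= Q AND (NOT S AND Q OR (NOT Q AND (P OR S AND NOT S AND (S AND NOT S OR Q)) OR NOT Q) AND NOT S)
= Q AND (NOT S AND Q OR (NOT Q AND (P OR S AND NOT S) OR NOT Q) AND NOT S)
= Q AND (NOT S AND Q OR (NOT Q AND P OR NOT Q) AND NOT S)
= Q AND (NOT S AND Q OR NOT Q AND NOT S)
= Q AND NOT S
This depends on Q, S, so it is not a constant.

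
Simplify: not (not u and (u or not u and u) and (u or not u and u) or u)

not (not u and (u or not u and u) and (u or not u and u) or u)
= not (not u and (u and u or not u and u) or u)   [distribution]
= not (not u and u or u)   [distribution]
= not u   [complement / identity]

not u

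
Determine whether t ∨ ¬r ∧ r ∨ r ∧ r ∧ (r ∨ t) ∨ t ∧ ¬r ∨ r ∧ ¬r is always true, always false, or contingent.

t ∨ ¬r ∧ r ∨ r ∧ r ∧ (r ∨ t) ∨ t ∧ ¬r ∨ r ∧ ¬r
= t ∨ ¬r ∧ r ∨ r ∧ r ∨ t ∧ ¬r ∨ r ∧ ¬r   [absorption]
= t ∨ r ∨ t ∧ ¬r ∨ r ∧ ¬r   [distribution]
= t ∨ r ∨ (t ∨ r) ∧ ¬r   [distribution]
= t ∨ r   [absorption]
This depends on r, t, so it is not a constant.

contingent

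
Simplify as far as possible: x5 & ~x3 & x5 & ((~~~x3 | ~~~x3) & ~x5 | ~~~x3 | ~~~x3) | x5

x5

x5 & ~x3 & x5 & ((~~~x3 | ~~~x3) & ~x5 | ~~~x3 | ~~~x3) | x5
= x5 & ~x3 & x5 & (~~~x3 | ~~~x3) | x5   [absorption]
= x5 & ~x3 & x5 & ~~~x3 | x5   [idempotence]
= x5 & ~x3 & x5 & ~x3 | x5   [double negation]
= x5 & ~x3 | x5   [idempotence]
= x5   [absorption]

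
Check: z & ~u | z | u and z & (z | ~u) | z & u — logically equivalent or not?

E1: z & ~u | z | u
    = z | u
E2: z & (z | ~u) | z & u
    = z | z & u
    = z
These differ: at u=1, z=0, E1 = 1 but E2 = 0.

No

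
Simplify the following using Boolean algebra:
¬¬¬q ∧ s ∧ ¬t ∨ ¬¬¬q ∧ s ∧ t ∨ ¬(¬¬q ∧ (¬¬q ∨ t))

¬¬¬q ∧ s ∧ ¬t ∨ ¬¬¬q ∧ s ∧ t ∨ ¬(¬¬q ∧ (¬¬q ∨ t))
= ¬¬¬q ∧ s ∧ ¬t ∨ ¬¬¬q ∧ s ∧ t ∨ ¬¬¬q   — absorption
= ¬¬¬q ∧ s ∨ ¬¬¬q   — distribution
= ¬¬¬q   — absorption
= ¬q   — double negation

¬q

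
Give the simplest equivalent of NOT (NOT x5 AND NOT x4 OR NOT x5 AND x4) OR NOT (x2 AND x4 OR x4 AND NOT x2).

x5 OR NOT x4

NOT (NOT x5 AND NOT x4 OR NOT x5 AND x4) OR NOT (x2 AND x4 OR x4 AND NOT x2)
= NOT NOT x5 OR NOT (x2 AND x4 OR x4 AND NOT x2)   — distribution
= NOT NOT x5 OR NOT x4   — distribution
= x5 OR NOT x4   — double negation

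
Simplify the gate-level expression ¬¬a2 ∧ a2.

a2

¬¬a2 ∧ a2
= a2 ∧ a2   — double negation
= a2   — idempotence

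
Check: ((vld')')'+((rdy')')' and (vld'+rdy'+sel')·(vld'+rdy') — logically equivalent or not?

Yes

E1: ((vld')')'+((rdy')')'
    = vld'+((rdy')')'   (double negation)
    = vld'+rdy'   (double negation)
E2: (vld'+rdy'+sel')·(vld'+rdy')
    = vld'+rdy'   (absorption)
Both reduce to vld'+rdy', so they are equivalent.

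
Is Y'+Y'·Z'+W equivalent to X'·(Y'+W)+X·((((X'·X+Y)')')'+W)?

Yes

E1: Y'+Y'·Z'+W
    = Y'+W   — absorption
E2: X'·(Y'+W)+X·((((X'·X+Y)')')'+W)
    = X'·(Y'+W)+X·((X'·X+Y)'+W)   — double negation
    = X'·(Y'+W)+X·(Y'+W)   — complement / identity
    = Y'+W   — distribution
Both reduce to Y'+W, so they are equivalent.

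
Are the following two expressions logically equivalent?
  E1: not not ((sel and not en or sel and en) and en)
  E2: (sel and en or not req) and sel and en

Yes

E1: not not ((sel and not en or sel and en) and en)
    = not not (sel and en)   (distribution)
    = sel and en   (double negation)
E2: (sel and en or not req) and sel and en
    = sel and en   (absorption)
Both reduce to sel and en, so they are equivalent.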